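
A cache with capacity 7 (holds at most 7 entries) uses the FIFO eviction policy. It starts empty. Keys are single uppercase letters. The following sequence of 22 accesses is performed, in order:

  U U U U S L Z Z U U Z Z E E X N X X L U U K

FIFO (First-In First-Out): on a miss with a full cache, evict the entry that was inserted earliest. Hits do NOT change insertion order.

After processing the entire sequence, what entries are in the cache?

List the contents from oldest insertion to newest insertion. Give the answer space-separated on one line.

FIFO simulation (capacity=7):
  1. access U: MISS. Cache (old->new): [U]
  2. access U: HIT. Cache (old->new): [U]
  3. access U: HIT. Cache (old->new): [U]
  4. access U: HIT. Cache (old->new): [U]
  5. access S: MISS. Cache (old->new): [U S]
  6. access L: MISS. Cache (old->new): [U S L]
  7. access Z: MISS. Cache (old->new): [U S L Z]
  8. access Z: HIT. Cache (old->new): [U S L Z]
  9. access U: HIT. Cache (old->new): [U S L Z]
  10. access U: HIT. Cache (old->new): [U S L Z]
  11. access Z: HIT. Cache (old->new): [U S L Z]
  12. access Z: HIT. Cache (old->new): [U S L Z]
  13. access E: MISS. Cache (old->new): [U S L Z E]
  14. access E: HIT. Cache (old->new): [U S L Z E]
  15. access X: MISS. Cache (old->new): [U S L Z E X]
  16. access N: MISS. Cache (old->new): [U S L Z E X N]
  17. access X: HIT. Cache (old->new): [U S L Z E X N]
  18. access X: HIT. Cache (old->new): [U S L Z E X N]
  19. access L: HIT. Cache (old->new): [U S L Z E X N]
  20. access U: HIT. Cache (old->new): [U S L Z E X N]
  21. access U: HIT. Cache (old->new): [U S L Z E X N]
  22. access K: MISS, evict U. Cache (old->new): [S L Z E X N K]
Total: 14 hits, 8 misses, 1 evictions

Answer: S L Z E X N K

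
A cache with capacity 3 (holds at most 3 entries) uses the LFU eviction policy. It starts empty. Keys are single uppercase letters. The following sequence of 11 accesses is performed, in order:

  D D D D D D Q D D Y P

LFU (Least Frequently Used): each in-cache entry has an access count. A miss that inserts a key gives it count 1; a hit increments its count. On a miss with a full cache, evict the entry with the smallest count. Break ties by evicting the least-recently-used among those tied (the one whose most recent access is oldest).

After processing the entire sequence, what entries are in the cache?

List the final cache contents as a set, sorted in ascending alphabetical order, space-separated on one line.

Answer: D P Y

Derivation:
LFU simulation (capacity=3):
  1. access D: MISS. Cache: [D(c=1)]
  2. access D: HIT, count now 2. Cache: [D(c=2)]
  3. access D: HIT, count now 3. Cache: [D(c=3)]
  4. access D: HIT, count now 4. Cache: [D(c=4)]
  5. access D: HIT, count now 5. Cache: [D(c=5)]
  6. access D: HIT, count now 6. Cache: [D(c=6)]
  7. access Q: MISS. Cache: [Q(c=1) D(c=6)]
  8. access D: HIT, count now 7. Cache: [Q(c=1) D(c=7)]
  9. access D: HIT, count now 8. Cache: [Q(c=1) D(c=8)]
  10. access Y: MISS. Cache: [Q(c=1) Y(c=1) D(c=8)]
  11. access P: MISS, evict Q(c=1). Cache: [Y(c=1) P(c=1) D(c=8)]
Total: 7 hits, 4 misses, 1 evictions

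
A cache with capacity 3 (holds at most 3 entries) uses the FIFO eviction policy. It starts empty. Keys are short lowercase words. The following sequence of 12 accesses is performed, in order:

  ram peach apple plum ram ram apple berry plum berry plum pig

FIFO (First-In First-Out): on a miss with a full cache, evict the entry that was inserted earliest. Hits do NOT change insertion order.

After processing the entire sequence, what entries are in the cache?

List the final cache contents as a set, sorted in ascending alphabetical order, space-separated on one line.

FIFO simulation (capacity=3):
  1. access ram: MISS. Cache (old->new): [ram]
  2. access peach: MISS. Cache (old->new): [ram peach]
  3. access apple: MISS. Cache (old->new): [ram peach apple]
  4. access plum: MISS, evict ram. Cache (old->new): [peach apple plum]
  5. access ram: MISS, evict peach. Cache (old->new): [apple plum ram]
  6. access ram: HIT. Cache (old->new): [apple plum ram]
  7. access apple: HIT. Cache (old->new): [apple plum ram]
  8. access berry: MISS, evict apple. Cache (old->new): [plum ram berry]
  9. access plum: HIT. Cache (old->new): [plum ram berry]
  10. access berry: HIT. Cache (old->new): [plum ram berry]
  11. access plum: HIT. Cache (old->new): [plum ram berry]
  12. access pig: MISS, evict plum. Cache (old->new): [ram berry pig]
Total: 5 hits, 7 misses, 4 evictions

Answer: berry pig ram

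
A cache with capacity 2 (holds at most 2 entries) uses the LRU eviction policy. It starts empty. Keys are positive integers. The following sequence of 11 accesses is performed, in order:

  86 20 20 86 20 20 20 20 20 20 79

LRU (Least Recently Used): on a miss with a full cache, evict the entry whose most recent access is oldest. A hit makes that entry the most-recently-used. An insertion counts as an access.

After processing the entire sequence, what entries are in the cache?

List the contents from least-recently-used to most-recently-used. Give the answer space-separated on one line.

LRU simulation (capacity=2):
  1. access 86: MISS. Cache (LRU->MRU): [86]
  2. access 20: MISS. Cache (LRU->MRU): [86 20]
  3. access 20: HIT. Cache (LRU->MRU): [86 20]
  4. access 86: HIT. Cache (LRU->MRU): [20 86]
  5. access 20: HIT. Cache (LRU->MRU): [86 20]
  6. access 20: HIT. Cache (LRU->MRU): [86 20]
  7. access 20: HIT. Cache (LRU->MRU): [86 20]
  8. access 20: HIT. Cache (LRU->MRU): [86 20]
  9. access 20: HIT. Cache (LRU->MRU): [86 20]
  10. access 20: HIT. Cache (LRU->MRU): [86 20]
  11. access 79: MISS, evict 86. Cache (LRU->MRU): [20 79]
Total: 8 hits, 3 misses, 1 evictions

Answer: 20 79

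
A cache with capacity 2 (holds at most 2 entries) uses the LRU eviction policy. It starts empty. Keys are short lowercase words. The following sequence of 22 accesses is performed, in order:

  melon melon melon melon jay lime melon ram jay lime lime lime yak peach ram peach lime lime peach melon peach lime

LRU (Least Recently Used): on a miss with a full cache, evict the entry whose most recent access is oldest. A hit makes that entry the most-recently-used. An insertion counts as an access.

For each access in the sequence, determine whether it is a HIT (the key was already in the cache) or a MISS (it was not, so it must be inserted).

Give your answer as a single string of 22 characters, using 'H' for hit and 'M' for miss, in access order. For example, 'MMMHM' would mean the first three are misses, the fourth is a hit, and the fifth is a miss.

LRU simulation (capacity=2):
  1. access melon: MISS. Cache (LRU->MRU): [melon]
  2. access melon: HIT. Cache (LRU->MRU): [melon]
  3. access melon: HIT. Cache (LRU->MRU): [melon]
  4. access melon: HIT. Cache (LRU->MRU): [melon]
  5. access jay: MISS. Cache (LRU->MRU): [melon jay]
  6. access lime: MISS, evict melon. Cache (LRU->MRU): [jay lime]
  7. access melon: MISS, evict jay. Cache (LRU->MRU): [lime melon]
  8. access ram: MISS, evict lime. Cache (LRU->MRU): [melon ram]
  9. access jay: MISS, evict melon. Cache (LRU->MRU): [ram jay]
  10. access lime: MISS, evict ram. Cache (LRU->MRU): [jay lime]
  11. access lime: HIT. Cache (LRU->MRU): [jay lime]
  12. access lime: HIT. Cache (LRU->MRU): [jay lime]
  13. access yak: MISS, evict jay. Cache (LRU->MRU): [lime yak]
  14. access peach: MISS, evict lime. Cache (LRU->MRU): [yak peach]
  15. access ram: MISS, evict yak. Cache (LRU->MRU): [peach ram]
  16. access peach: HIT. Cache (LRU->MRU): [ram peach]
  17. access lime: MISS, evict ram. Cache (LRU->MRU): [peach lime]
  18. access lime: HIT. Cache (LRU->MRU): [peach lime]
  19. access peach: HIT. Cache (LRU->MRU): [lime peach]
  20. access melon: MISS, evict lime. Cache (LRU->MRU): [peach melon]
  21. access peach: HIT. Cache (LRU->MRU): [melon peach]
  22. access lime: MISS, evict melon. Cache (LRU->MRU): [peach lime]
Total: 9 hits, 13 misses, 11 evictions

Answer: MHHHMMMMMMHHMMMHMHHMHM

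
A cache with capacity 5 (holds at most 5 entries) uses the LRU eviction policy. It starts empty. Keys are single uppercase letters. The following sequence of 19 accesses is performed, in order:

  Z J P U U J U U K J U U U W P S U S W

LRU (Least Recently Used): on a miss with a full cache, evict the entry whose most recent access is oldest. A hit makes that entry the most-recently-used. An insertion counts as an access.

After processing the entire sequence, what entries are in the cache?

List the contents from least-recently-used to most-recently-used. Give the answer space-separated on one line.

LRU simulation (capacity=5):
  1. access Z: MISS. Cache (LRU->MRU): [Z]
  2. access J: MISS. Cache (LRU->MRU): [Z J]
  3. access P: MISS. Cache (LRU->MRU): [Z J P]
  4. access U: MISS. Cache (LRU->MRU): [Z J P U]
  5. access U: HIT. Cache (LRU->MRU): [Z J P U]
  6. access J: HIT. Cache (LRU->MRU): [Z P U J]
  7. access U: HIT. Cache (LRU->MRU): [Z P J U]
  8. access U: HIT. Cache (LRU->MRU): [Z P J U]
  9. access K: MISS. Cache (LRU->MRU): [Z P J U K]
  10. access J: HIT. Cache (LRU->MRU): [Z P U K J]
  11. access U: HIT. Cache (LRU->MRU): [Z P K J U]
  12. access U: HIT. Cache (LRU->MRU): [Z P K J U]
  13. access U: HIT. Cache (LRU->MRU): [Z P K J U]
  14. access W: MISS, evict Z. Cache (LRU->MRU): [P K J U W]
  15. access P: HIT. Cache (LRU->MRU): [K J U W P]
  16. access S: MISS, evict K. Cache (LRU->MRU): [J U W P S]
  17. access U: HIT. Cache (LRU->MRU): [J W P S U]
  18. access S: HIT. Cache (LRU->MRU): [J W P U S]
  19. access W: HIT. Cache (LRU->MRU): [J P U S W]
Total: 12 hits, 7 misses, 2 evictions

Answer: J P U S W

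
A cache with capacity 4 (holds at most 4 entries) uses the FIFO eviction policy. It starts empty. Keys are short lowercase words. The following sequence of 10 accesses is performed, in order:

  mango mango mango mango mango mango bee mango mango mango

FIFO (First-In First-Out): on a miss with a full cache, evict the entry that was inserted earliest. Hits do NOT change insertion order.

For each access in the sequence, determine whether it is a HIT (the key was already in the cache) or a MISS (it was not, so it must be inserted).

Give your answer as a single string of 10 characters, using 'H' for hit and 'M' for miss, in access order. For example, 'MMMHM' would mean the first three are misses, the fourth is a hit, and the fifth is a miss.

Answer: MHHHHHMHHH

Derivation:
FIFO simulation (capacity=4):
  1. access mango: MISS. Cache (old->new): [mango]
  2. access mango: HIT. Cache (old->new): [mango]
  3. access mango: HIT. Cache (old->new): [mango]
  4. access mango: HIT. Cache (old->new): [mango]
  5. access mango: HIT. Cache (old->new): [mango]
  6. access mango: HIT. Cache (old->new): [mango]
  7. access bee: MISS. Cache (old->new): [mango bee]
  8. access mango: HIT. Cache (old->new): [mango bee]
  9. access mango: HIT. Cache (old->new): [mango bee]
  10. access mango: HIT. Cache (old->new): [mango bee]
Total: 8 hits, 2 misses, 0 evictions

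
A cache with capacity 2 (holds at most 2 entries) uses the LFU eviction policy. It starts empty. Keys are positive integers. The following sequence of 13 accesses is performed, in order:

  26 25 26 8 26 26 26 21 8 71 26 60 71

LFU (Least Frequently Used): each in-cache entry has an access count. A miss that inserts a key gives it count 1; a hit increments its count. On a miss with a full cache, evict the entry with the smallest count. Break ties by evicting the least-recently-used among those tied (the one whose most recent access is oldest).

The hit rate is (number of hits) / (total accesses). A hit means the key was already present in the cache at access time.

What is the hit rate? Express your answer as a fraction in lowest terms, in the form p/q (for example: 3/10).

Answer: 5/13

Derivation:
LFU simulation (capacity=2):
  1. access 26: MISS. Cache: [26(c=1)]
  2. access 25: MISS. Cache: [26(c=1) 25(c=1)]
  3. access 26: HIT, count now 2. Cache: [25(c=1) 26(c=2)]
  4. access 8: MISS, evict 25(c=1). Cache: [8(c=1) 26(c=2)]
  5. access 26: HIT, count now 3. Cache: [8(c=1) 26(c=3)]
  6. access 26: HIT, count now 4. Cache: [8(c=1) 26(c=4)]
  7. access 26: HIT, count now 5. Cache: [8(c=1) 26(c=5)]
  8. access 21: MISS, evict 8(c=1). Cache: [21(c=1) 26(c=5)]
  9. access 8: MISS, evict 21(c=1). Cache: [8(c=1) 26(c=5)]
  10. access 71: MISS, evict 8(c=1). Cache: [71(c=1) 26(c=5)]
  11. access 26: HIT, count now 6. Cache: [71(c=1) 26(c=6)]
  12. access 60: MISS, evict 71(c=1). Cache: [60(c=1) 26(c=6)]
  13. access 71: MISS, evict 60(c=1). Cache: [71(c=1) 26(c=6)]
Total: 5 hits, 8 misses, 6 evictions

Hit rate = 5/13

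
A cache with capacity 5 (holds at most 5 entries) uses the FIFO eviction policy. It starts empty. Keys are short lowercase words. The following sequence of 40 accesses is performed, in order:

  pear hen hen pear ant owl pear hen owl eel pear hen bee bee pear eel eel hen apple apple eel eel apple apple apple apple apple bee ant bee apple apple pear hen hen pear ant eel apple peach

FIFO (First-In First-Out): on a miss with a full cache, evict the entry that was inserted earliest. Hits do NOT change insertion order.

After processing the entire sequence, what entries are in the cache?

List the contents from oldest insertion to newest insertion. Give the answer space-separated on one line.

Answer: hen apple ant eel peach

Derivation:
FIFO simulation (capacity=5):
  1. access pear: MISS. Cache (old->new): [pear]
  2. access hen: MISS. Cache (old->new): [pear hen]
  3. access hen: HIT. Cache (old->new): [pear hen]
  4. access pear: HIT. Cache (old->new): [pear hen]
  5. access ant: MISS. Cache (old->new): [pear hen ant]
  6. access owl: MISS. Cache (old->new): [pear hen ant owl]
  7. access pear: HIT. Cache (old->new): [pear hen ant owl]
  8. access hen: HIT. Cache (old->new): [pear hen ant owl]
  9. access owl: HIT. Cache (old->new): [pear hen ant owl]
  10. access eel: MISS. Cache (old->new): [pear hen ant owl eel]
  11. access pear: HIT. Cache (old->new): [pear hen ant owl eel]
  12. access hen: HIT. Cache (old->new): [pear hen ant owl eel]
  13. access bee: MISS, evict pear. Cache (old->new): [hen ant owl eel bee]
  14. access bee: HIT. Cache (old->new): [hen ant owl eel bee]
  15. access pear: MISS, evict hen. Cache (old->new): [ant owl eel bee pear]
  16. access eel: HIT. Cache (old->new): [ant owl eel bee pear]
  17. access eel: HIT. Cache (old->new): [ant owl eel bee pear]
  18. access hen: MISS, evict ant. Cache (old->new): [owl eel bee pear hen]
  19. access apple: MISS, evict owl. Cache (old->new): [eel bee pear hen apple]
  20. access apple: HIT. Cache (old->new): [eel bee pear hen apple]
  21. access eel: HIT. Cache (old->new): [eel bee pear hen apple]
  22. access eel: HIT. Cache (old->new): [eel bee pear hen apple]
  23. access apple: HIT. Cache (old->new): [eel bee pear hen apple]
  24. access apple: HIT. Cache (old->new): [eel bee pear hen apple]
  25. access apple: HIT. Cache (old->new): [eel bee pear hen apple]
  26. access apple: HIT. Cache (old->new): [eel bee pear hen apple]
  27. access apple: HIT. Cache (old->new): [eel bee pear hen apple]
  28. access bee: HIT. Cache (old->new): [eel bee pear hen apple]
  29. access ant: MISS, evict eel. Cache (old->new): [bee pear hen apple ant]
  30. access bee: HIT. Cache (old->new): [bee pear hen apple ant]
  31. access apple: HIT. Cache (old->new): [bee pear hen apple ant]
  32. access apple: HIT. Cache (old->new): [bee pear hen apple ant]
  33. access pear: HIT. Cache (old->new): [bee pear hen apple ant]
  34. access hen: HIT. Cache (old->new): [bee pear hen apple ant]
  35. access hen: HIT. Cache (old->new): [bee pear hen apple ant]
  36. access pear: HIT. Cache (old->new): [bee pear hen apple ant]
  37. access ant: HIT. Cache (old->new): [bee pear hen apple ant]
  38. access eel: MISS, evict bee. Cache (old->new): [pear hen apple ant eel]
  39. access apple: HIT. Cache (old->new): [pear hen apple ant eel]
  40. access peach: MISS, evict pear. Cache (old->new): [hen apple ant eel peach]
Total: 28 hits, 12 misses, 7 evictions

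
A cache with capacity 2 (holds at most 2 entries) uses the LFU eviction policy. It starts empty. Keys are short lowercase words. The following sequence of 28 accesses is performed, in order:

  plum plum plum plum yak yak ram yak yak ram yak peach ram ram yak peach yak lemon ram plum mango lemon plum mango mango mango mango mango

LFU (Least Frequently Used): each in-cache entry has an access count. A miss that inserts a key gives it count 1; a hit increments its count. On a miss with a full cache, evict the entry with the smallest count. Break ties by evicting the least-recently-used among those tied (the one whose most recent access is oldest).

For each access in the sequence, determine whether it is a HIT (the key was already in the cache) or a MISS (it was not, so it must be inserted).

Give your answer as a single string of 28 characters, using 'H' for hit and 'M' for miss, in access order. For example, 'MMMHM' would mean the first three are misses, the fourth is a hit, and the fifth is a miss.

Answer: MHHHMHMMHMMMMHMMMMMHMMHMHHHH

Derivation:
LFU simulation (capacity=2):
  1. access plum: MISS. Cache: [plum(c=1)]
  2. access plum: HIT, count now 2. Cache: [plum(c=2)]
  3. access plum: HIT, count now 3. Cache: [plum(c=3)]
  4. access plum: HIT, count now 4. Cache: [plum(c=4)]
  5. access yak: MISS. Cache: [yak(c=1) plum(c=4)]
  6. access yak: HIT, count now 2. Cache: [yak(c=2) plum(c=4)]
  7. access ram: MISS, evict yak(c=2). Cache: [ram(c=1) plum(c=4)]
  8. access yak: MISS, evict ram(c=1). Cache: [yak(c=1) plum(c=4)]
  9. access yak: HIT, count now 2. Cache: [yak(c=2) plum(c=4)]
  10. access ram: MISS, evict yak(c=2). Cache: [ram(c=1) plum(c=4)]
  11. access yak: MISS, evict ram(c=1). Cache: [yak(c=1) plum(c=4)]
  12. access peach: MISS, evict yak(c=1). Cache: [peach(c=1) plum(c=4)]
  13. access ram: MISS, evict peach(c=1). Cache: [ram(c=1) plum(c=4)]
  14. access ram: HIT, count now 2. Cache: [ram(c=2) plum(c=4)]
  15. access yak: MISS, evict ram(c=2). Cache: [yak(c=1) plum(c=4)]
  16. access peach: MISS, evict yak(c=1). Cache: [peach(c=1) plum(c=4)]
  17. access yak: MISS, evict peach(c=1). Cache: [yak(c=1) plum(c=4)]
  18. access lemon: MISS, evict yak(c=1). Cache: [lemon(c=1) plum(c=4)]
  19. access ram: MISS, evict lemon(c=1). Cache: [ram(c=1) plum(c=4)]
  20. access plum: HIT, count now 5. Cache: [ram(c=1) plum(c=5)]
  21. access mango: MISS, evict ram(c=1). Cache: [mango(c=1) plum(c=5)]
  22. access lemon: MISS, evict mango(c=1). Cache: [lemon(c=1) plum(c=5)]
  23. access plum: HIT, count now 6. Cache: [lemon(c=1) plum(c=6)]
  24. access mango: MISS, evict lemon(c=1). Cache: [mango(c=1) plum(c=6)]
  25. access mango: HIT, count now 2. Cache: [mango(c=2) plum(c=6)]
  26. access mango: HIT, count now 3. Cache: [mango(c=3) plum(c=6)]
  27. access mango: HIT, count now 4. Cache: [mango(c=4) plum(c=6)]
  28. access mango: HIT, count now 5. Cache: [mango(c=5) plum(c=6)]
Total: 12 hits, 16 misses, 14 evictions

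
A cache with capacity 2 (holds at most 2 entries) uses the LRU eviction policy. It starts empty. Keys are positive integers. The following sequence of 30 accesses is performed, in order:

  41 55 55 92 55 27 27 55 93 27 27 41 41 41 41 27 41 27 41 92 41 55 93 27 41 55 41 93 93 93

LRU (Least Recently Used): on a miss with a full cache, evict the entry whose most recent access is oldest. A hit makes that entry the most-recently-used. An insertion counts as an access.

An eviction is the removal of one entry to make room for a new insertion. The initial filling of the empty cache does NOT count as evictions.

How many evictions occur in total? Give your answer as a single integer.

LRU simulation (capacity=2):
  1. access 41: MISS. Cache (LRU->MRU): [41]
  2. access 55: MISS. Cache (LRU->MRU): [41 55]
  3. access 55: HIT. Cache (LRU->MRU): [41 55]
  4. access 92: MISS, evict 41. Cache (LRU->MRU): [55 92]
  5. access 55: HIT. Cache (LRU->MRU): [92 55]
  6. access 27: MISS, evict 92. Cache (LRU->MRU): [55 27]
  7. access 27: HIT. Cache (LRU->MRU): [55 27]
  8. access 55: HIT. Cache (LRU->MRU): [27 55]
  9. access 93: MISS, evict 27. Cache (LRU->MRU): [55 93]
  10. access 27: MISS, evict 55. Cache (LRU->MRU): [93 27]
  11. access 27: HIT. Cache (LRU->MRU): [93 27]
  12. access 41: MISS, evict 93. Cache (LRU->MRU): [27 41]
  13. access 41: HIT. Cache (LRU->MRU): [27 41]
  14. access 41: HIT. Cache (LRU->MRU): [27 41]
  15. access 41: HIT. Cache (LRU->MRU): [27 41]
  16. access 27: HIT. Cache (LRU->MRU): [41 27]
  17. access 41: HIT. Cache (LRU->MRU): [27 41]
  18. access 27: HIT. Cache (LRU->MRU): [41 27]
  19. access 41: HIT. Cache (LRU->MRU): [27 41]
  20. access 92: MISS, evict 27. Cache (LRU->MRU): [41 92]
  21. access 41: HIT. Cache (LRU->MRU): [92 41]
  22. access 55: MISS, evict 92. Cache (LRU->MRU): [41 55]
  23. access 93: MISS, evict 41. Cache (LRU->MRU): [55 93]
  24. access 27: MISS, evict 55. Cache (LRU->MRU): [93 27]
  25. access 41: MISS, evict 93. Cache (LRU->MRU): [27 41]
  26. access 55: MISS, evict 27. Cache (LRU->MRU): [41 55]
  27. access 41: HIT. Cache (LRU->MRU): [55 41]
  28. access 93: MISS, evict 55. Cache (LRU->MRU): [41 93]
  29. access 93: HIT. Cache (LRU->MRU): [41 93]
  30. access 93: HIT. Cache (LRU->MRU): [41 93]
Total: 16 hits, 14 misses, 12 evictions

Answer: 12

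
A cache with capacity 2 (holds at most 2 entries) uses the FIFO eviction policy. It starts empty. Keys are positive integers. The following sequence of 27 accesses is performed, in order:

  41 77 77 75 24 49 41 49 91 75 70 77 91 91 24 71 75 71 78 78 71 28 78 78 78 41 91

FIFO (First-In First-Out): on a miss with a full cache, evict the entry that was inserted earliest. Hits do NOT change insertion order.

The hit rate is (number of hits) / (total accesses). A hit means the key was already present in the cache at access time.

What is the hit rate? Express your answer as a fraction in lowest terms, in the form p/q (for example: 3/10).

FIFO simulation (capacity=2):
  1. access 41: MISS. Cache (old->new): [41]
  2. access 77: MISS. Cache (old->new): [41 77]
  3. access 77: HIT. Cache (old->new): [41 77]
  4. access 75: MISS, evict 41. Cache (old->new): [77 75]
  5. access 24: MISS, evict 77. Cache (old->new): [75 24]
  6. access 49: MISS, evict 75. Cache (old->new): [24 49]
  7. access 41: MISS, evict 24. Cache (old->new): [49 41]
  8. access 49: HIT. Cache (old->new): [49 41]
  9. access 91: MISS, evict 49. Cache (old->new): [41 91]
  10. access 75: MISS, evict 41. Cache (old->new): [91 75]
  11. access 70: MISS, evict 91. Cache (old->new): [75 70]
  12. access 77: MISS, evict 75. Cache (old->new): [70 77]
  13. access 91: MISS, evict 70. Cache (old->new): [77 91]
  14. access 91: HIT. Cache (old->new): [77 91]
  15. access 24: MISS, evict 77. Cache (old->new): [91 24]
  16. access 71: MISS, evict 91. Cache (old->new): [24 71]
  17. access 75: MISS, evict 24. Cache (old->new): [71 75]
  18. access 71: HIT. Cache (old->new): [71 75]
  19. access 78: MISS, evict 71. Cache (old->new): [75 78]
  20. access 78: HIT. Cache (old->new): [75 78]
  21. access 71: MISS, evict 75. Cache (old->new): [78 71]
  22. access 28: MISS, evict 78. Cache (old->new): [71 28]
  23. access 78: MISS, evict 71. Cache (old->new): [28 78]
  24. access 78: HIT. Cache (old->new): [28 78]
  25. access 78: HIT. Cache (old->new): [28 78]
  26. access 41: MISS, evict 28. Cache (old->new): [78 41]
  27. access 91: MISS, evict 78. Cache (old->new): [41 91]
Total: 7 hits, 20 misses, 18 evictions

Hit rate = 7/27

Answer: 7/27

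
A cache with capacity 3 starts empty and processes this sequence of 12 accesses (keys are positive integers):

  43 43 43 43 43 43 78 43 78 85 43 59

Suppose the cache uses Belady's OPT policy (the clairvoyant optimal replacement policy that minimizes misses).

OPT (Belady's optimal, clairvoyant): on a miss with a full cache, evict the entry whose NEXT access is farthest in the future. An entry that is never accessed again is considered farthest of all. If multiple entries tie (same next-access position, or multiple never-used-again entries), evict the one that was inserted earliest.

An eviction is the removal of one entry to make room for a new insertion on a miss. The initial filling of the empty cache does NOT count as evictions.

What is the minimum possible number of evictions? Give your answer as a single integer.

OPT (Belady) simulation (capacity=3):
  1. access 43: MISS. Cache: [43]
  2. access 43: HIT. Next use of 43: step 3. Cache: [43]
  3. access 43: HIT. Next use of 43: step 4. Cache: [43]
  4. access 43: HIT. Next use of 43: step 5. Cache: [43]
  5. access 43: HIT. Next use of 43: step 6. Cache: [43]
  6. access 43: HIT. Next use of 43: step 8. Cache: [43]
  7. access 78: MISS. Cache: [43 78]
  8. access 43: HIT. Next use of 43: step 11. Cache: [43 78]
  9. access 78: HIT. Next use of 78: never. Cache: [43 78]
  10. access 85: MISS. Cache: [43 78 85]
  11. access 43: HIT. Next use of 43: never. Cache: [43 78 85]
  12. access 59: MISS, evict 43 (next use: never). Cache: [78 85 59]
Total: 8 hits, 4 misses, 1 evictions

Answer: 1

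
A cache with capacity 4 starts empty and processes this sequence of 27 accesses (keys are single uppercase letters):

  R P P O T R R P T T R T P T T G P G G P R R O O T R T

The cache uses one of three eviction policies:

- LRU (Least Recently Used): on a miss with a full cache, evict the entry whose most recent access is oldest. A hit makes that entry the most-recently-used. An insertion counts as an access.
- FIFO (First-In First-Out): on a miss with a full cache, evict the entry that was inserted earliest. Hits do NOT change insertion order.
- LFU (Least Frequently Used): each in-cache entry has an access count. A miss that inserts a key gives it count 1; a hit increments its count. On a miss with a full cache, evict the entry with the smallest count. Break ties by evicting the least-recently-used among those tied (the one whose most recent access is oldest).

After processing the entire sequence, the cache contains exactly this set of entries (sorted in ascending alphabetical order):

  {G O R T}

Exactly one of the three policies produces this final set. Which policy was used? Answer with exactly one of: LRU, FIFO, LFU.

Answer: FIFO

Derivation:
Simulating under each policy and comparing final sets:
  LRU: final set = {O P R T} -> differs
  FIFO: final set = {G O R T} -> MATCHES target
  LFU: final set = {O P R T} -> differs
Only FIFO produces the target set.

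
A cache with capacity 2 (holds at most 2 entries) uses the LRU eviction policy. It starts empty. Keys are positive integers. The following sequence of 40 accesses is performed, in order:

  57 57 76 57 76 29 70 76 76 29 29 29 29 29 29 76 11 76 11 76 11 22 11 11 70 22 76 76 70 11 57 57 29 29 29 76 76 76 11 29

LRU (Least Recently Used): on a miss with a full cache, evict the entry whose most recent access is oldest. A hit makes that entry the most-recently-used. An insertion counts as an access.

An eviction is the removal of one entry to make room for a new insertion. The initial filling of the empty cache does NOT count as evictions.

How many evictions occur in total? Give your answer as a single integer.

Answer: 16

Derivation:
LRU simulation (capacity=2):
  1. access 57: MISS. Cache (LRU->MRU): [57]
  2. access 57: HIT. Cache (LRU->MRU): [57]
  3. access 76: MISS. Cache (LRU->MRU): [57 76]
  4. access 57: HIT. Cache (LRU->MRU): [76 57]
  5. access 76: HIT. Cache (LRU->MRU): [57 76]
  6. access 29: MISS, evict 57. Cache (LRU->MRU): [76 29]
  7. access 70: MISS, evict 76. Cache (LRU->MRU): [29 70]
  8. access 76: MISS, evict 29. Cache (LRU->MRU): [70 76]
  9. access 76: HIT. Cache (LRU->MRU): [70 76]
  10. access 29: MISS, evict 70. Cache (LRU->MRU): [76 29]
  11. access 29: HIT. Cache (LRU->MRU): [76 29]
  12. access 29: HIT. Cache (LRU->MRU): [76 29]
  13. access 29: HIT. Cache (LRU->MRU): [76 29]
  14. access 29: HIT. Cache (LRU->MRU): [76 29]
  15. access 29: HIT. Cache (LRU->MRU): [76 29]
  16. access 76: HIT. Cache (LRU->MRU): [29 76]
  17. access 11: MISS, evict 29. Cache (LRU->MRU): [76 11]
  18. access 76: HIT. Cache (LRU->MRU): [11 76]
  19. access 11: HIT. Cache (LRU->MRU): [76 11]
  20. access 76: HIT. Cache (LRU->MRU): [11 76]
  21. access 11: HIT. Cache (LRU->MRU): [76 11]
  22. access 22: MISS, evict 76. Cache (LRU->MRU): [11 22]
  23. access 11: HIT. Cache (LRU->MRU): [22 11]
  24. access 11: HIT. Cache (LRU->MRU): [22 11]
  25. access 70: MISS, evict 22. Cache (LRU->MRU): [11 70]
  26. access 22: MISS, evict 11. Cache (LRU->MRU): [70 22]
  27. access 76: MISS, evict 70. Cache (LRU->MRU): [22 76]
  28. access 76: HIT. Cache (LRU->MRU): [22 76]
  29. access 70: MISS, evict 22. Cache (LRU->MRU): [76 70]
  30. access 11: MISS, evict 76. Cache (LRU->MRU): [70 11]
  31. access 57: MISS, evict 70. Cache (LRU->MRU): [11 57]
  32. access 57: HIT. Cache (LRU->MRU): [11 57]
  33. access 29: MISS, evict 11. Cache (LRU->MRU): [57 29]
  34. access 29: HIT. Cache (LRU->MRU): [57 29]
  35. access 29: HIT. Cache (LRU->MRU): [57 29]
  36. access 76: MISS, evict 57. Cache (LRU->MRU): [29 76]
  37. access 76: HIT. Cache (LRU->MRU): [29 76]
  38. access 76: HIT. Cache (LRU->MRU): [29 76]
  39. access 11: MISS, evict 29. Cache (LRU->MRU): [76 11]
  40. access 29: MISS, evict 76. Cache (LRU->MRU): [11 29]
Total: 22 hits, 18 misses, 16 evictions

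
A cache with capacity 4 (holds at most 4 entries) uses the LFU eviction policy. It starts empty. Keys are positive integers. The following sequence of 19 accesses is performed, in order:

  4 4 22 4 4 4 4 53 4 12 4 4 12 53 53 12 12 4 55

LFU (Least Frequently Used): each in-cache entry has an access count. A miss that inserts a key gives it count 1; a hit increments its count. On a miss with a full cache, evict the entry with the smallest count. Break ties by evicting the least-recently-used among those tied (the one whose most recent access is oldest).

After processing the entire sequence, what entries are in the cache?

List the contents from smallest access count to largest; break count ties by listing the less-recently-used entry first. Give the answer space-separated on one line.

Answer: 55 53 12 4

Derivation:
LFU simulation (capacity=4):
  1. access 4: MISS. Cache: [4(c=1)]
  2. access 4: HIT, count now 2. Cache: [4(c=2)]
  3. access 22: MISS. Cache: [22(c=1) 4(c=2)]
  4. access 4: HIT, count now 3. Cache: [22(c=1) 4(c=3)]
  5. access 4: HIT, count now 4. Cache: [22(c=1) 4(c=4)]
  6. access 4: HIT, count now 5. Cache: [22(c=1) 4(c=5)]
  7. access 4: HIT, count now 6. Cache: [22(c=1) 4(c=6)]
  8. access 53: MISS. Cache: [22(c=1) 53(c=1) 4(c=6)]
  9. access 4: HIT, count now 7. Cache: [22(c=1) 53(c=1) 4(c=7)]
  10. access 12: MISS. Cache: [22(c=1) 53(c=1) 12(c=1) 4(c=7)]
  11. access 4: HIT, count now 8. Cache: [22(c=1) 53(c=1) 12(c=1) 4(c=8)]
  12. access 4: HIT, count now 9. Cache: [22(c=1) 53(c=1) 12(c=1) 4(c=9)]
  13. access 12: HIT, count now 2. Cache: [22(c=1) 53(c=1) 12(c=2) 4(c=9)]
  14. access 53: HIT, count now 2. Cache: [22(c=1) 12(c=2) 53(c=2) 4(c=9)]
  15. access 53: HIT, count now 3. Cache: [22(c=1) 12(c=2) 53(c=3) 4(c=9)]
  16. access 12: HIT, count now 3. Cache: [22(c=1) 53(c=3) 12(c=3) 4(c=9)]
  17. access 12: HIT, count now 4. Cache: [22(c=1) 53(c=3) 12(c=4) 4(c=9)]
  18. access 4: HIT, count now 10. Cache: [22(c=1) 53(c=3) 12(c=4) 4(c=10)]
  19. access 55: MISS, evict 22(c=1). Cache: [55(c=1) 53(c=3) 12(c=4) 4(c=10)]
Total: 14 hits, 5 misses, 1 evictions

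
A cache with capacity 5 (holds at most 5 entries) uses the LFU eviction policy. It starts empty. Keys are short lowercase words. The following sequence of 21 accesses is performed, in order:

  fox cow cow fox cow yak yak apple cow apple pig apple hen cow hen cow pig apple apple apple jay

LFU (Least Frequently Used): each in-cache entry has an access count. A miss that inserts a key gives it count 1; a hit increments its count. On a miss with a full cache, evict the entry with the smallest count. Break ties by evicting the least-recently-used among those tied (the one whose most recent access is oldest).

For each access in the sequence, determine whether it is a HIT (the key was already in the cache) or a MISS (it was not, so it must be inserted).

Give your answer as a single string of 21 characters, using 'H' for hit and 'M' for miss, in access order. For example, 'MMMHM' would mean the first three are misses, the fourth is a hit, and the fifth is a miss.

Answer: MMHHHMHMHHMHMHHHMHHHM

Derivation:
LFU simulation (capacity=5):
  1. access fox: MISS. Cache: [fox(c=1)]
  2. access cow: MISS. Cache: [fox(c=1) cow(c=1)]
  3. access cow: HIT, count now 2. Cache: [fox(c=1) cow(c=2)]
  4. access fox: HIT, count now 2. Cache: [cow(c=2) fox(c=2)]
  5. access cow: HIT, count now 3. Cache: [fox(c=2) cow(c=3)]
  6. access yak: MISS. Cache: [yak(c=1) fox(c=2) cow(c=3)]
  7. access yak: HIT, count now 2. Cache: [fox(c=2) yak(c=2) cow(c=3)]
  8. access apple: MISS. Cache: [apple(c=1) fox(c=2) yak(c=2) cow(c=3)]
  9. access cow: HIT, count now 4. Cache: [apple(c=1) fox(c=2) yak(c=2) cow(c=4)]
  10. access apple: HIT, count now 2. Cache: [fox(c=2) yak(c=2) apple(c=2) cow(c=4)]
  11. access pig: MISS. Cache: [pig(c=1) fox(c=2) yak(c=2) apple(c=2) cow(c=4)]
  12. access apple: HIT, count now 3. Cache: [pig(c=1) fox(c=2) yak(c=2) apple(c=3) cow(c=4)]
  13. access hen: MISS, evict pig(c=1). Cache: [hen(c=1) fox(c=2) yak(c=2) apple(c=3) cow(c=4)]
  14. access cow: HIT, count now 5. Cache: [hen(c=1) fox(c=2) yak(c=2) apple(c=3) cow(c=5)]
  15. access hen: HIT, count now 2. Cache: [fox(c=2) yak(c=2) hen(c=2) apple(c=3) cow(c=5)]
  16. access cow: HIT, count now 6. Cache: [fox(c=2) yak(c=2) hen(c=2) apple(c=3) cow(c=6)]
  17. access pig: MISS, evict fox(c=2). Cache: [pig(c=1) yak(c=2) hen(c=2) apple(c=3) cow(c=6)]
  18. access apple: HIT, count now 4. Cache: [pig(c=1) yak(c=2) hen(c=2) apple(c=4) cow(c=6)]
  19. access apple: HIT, count now 5. Cache: [pig(c=1) yak(c=2) hen(c=2) apple(c=5) cow(c=6)]
  20. access apple: HIT, count now 6. Cache: [pig(c=1) yak(c=2) hen(c=2) cow(c=6) apple(c=6)]
  21. access jay: MISS, evict pig(c=1). Cache: [jay(c=1) yak(c=2) hen(c=2) cow(c=6) apple(c=6)]
Total: 13 hits, 8 misses, 3 evictions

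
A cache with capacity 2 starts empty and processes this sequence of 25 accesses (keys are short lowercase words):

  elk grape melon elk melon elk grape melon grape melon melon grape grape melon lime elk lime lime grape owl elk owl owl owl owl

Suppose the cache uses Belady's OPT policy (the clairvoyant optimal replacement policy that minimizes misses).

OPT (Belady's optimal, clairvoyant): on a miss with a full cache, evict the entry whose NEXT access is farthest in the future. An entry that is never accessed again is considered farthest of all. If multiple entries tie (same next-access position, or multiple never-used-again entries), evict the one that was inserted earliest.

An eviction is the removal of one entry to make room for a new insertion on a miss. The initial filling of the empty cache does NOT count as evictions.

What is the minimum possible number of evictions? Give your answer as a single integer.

Answer: 6

Derivation:
OPT (Belady) simulation (capacity=2):
  1. access elk: MISS. Cache: [elk]
  2. access grape: MISS. Cache: [elk grape]
  3. access melon: MISS, evict grape (next use: step 7). Cache: [elk melon]
  4. access elk: HIT. Next use of elk: step 6. Cache: [elk melon]
  5. access melon: HIT. Next use of melon: step 8. Cache: [elk melon]
  6. access elk: HIT. Next use of elk: step 16. Cache: [elk melon]
  7. access grape: MISS, evict elk (next use: step 16). Cache: [melon grape]
  8. access melon: HIT. Next use of melon: step 10. Cache: [melon grape]
  9. access grape: HIT. Next use of grape: step 12. Cache: [melon grape]
  10. access melon: HIT. Next use of melon: step 11. Cache: [melon grape]
  11. access melon: HIT. Next use of melon: step 14. Cache: [melon grape]
  12. access grape: HIT. Next use of grape: step 13. Cache: [melon grape]
  13. access grape: HIT. Next use of grape: step 19. Cache: [melon grape]
  14. access melon: HIT. Next use of melon: never. Cache: [melon grape]
  15. access lime: MISS, evict melon (next use: never). Cache: [grape lime]
  16. access elk: MISS, evict grape (next use: step 19). Cache: [lime elk]
  17. access lime: HIT. Next use of lime: step 18. Cache: [lime elk]
  18. access lime: HIT. Next use of lime: never. Cache: [lime elk]
  19. access grape: MISS, evict lime (next use: never). Cache: [elk grape]
  20. access owl: MISS, evict grape (next use: never). Cache: [elk owl]
  21. access elk: HIT. Next use of elk: never. Cache: [elk owl]
  22. access owl: HIT. Next use of owl: step 23. Cache: [elk owl]
  23. access owl: HIT. Next use of owl: step 24. Cache: [elk owl]
  24. access owl: HIT. Next use of owl: step 25. Cache: [elk owl]
  25. access owl: HIT. Next use of owl: never. Cache: [elk owl]
Total: 17 hits, 8 misses, 6 evictions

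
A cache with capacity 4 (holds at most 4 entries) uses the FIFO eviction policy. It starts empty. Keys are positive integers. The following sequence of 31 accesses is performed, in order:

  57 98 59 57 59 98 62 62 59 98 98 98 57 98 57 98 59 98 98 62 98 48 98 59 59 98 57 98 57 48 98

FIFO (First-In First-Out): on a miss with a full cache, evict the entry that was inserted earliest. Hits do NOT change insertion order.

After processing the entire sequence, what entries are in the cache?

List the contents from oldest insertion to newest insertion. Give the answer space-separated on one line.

FIFO simulation (capacity=4):
  1. access 57: MISS. Cache (old->new): [57]
  2. access 98: MISS. Cache (old->new): [57 98]
  3. access 59: MISS. Cache (old->new): [57 98 59]
  4. access 57: HIT. Cache (old->new): [57 98 59]
  5. access 59: HIT. Cache (old->new): [57 98 59]
  6. access 98: HIT. Cache (old->new): [57 98 59]
  7. access 62: MISS. Cache (old->new): [57 98 59 62]
  8. access 62: HIT. Cache (old->new): [57 98 59 62]
  9. access 59: HIT. Cache (old->new): [57 98 59 62]
  10. access 98: HIT. Cache (old->new): [57 98 59 62]
  11. access 98: HIT. Cache (old->new): [57 98 59 62]
  12. access 98: HIT. Cache (old->new): [57 98 59 62]
  13. access 57: HIT. Cache (old->new): [57 98 59 62]
  14. access 98: HIT. Cache (old->new): [57 98 59 62]
  15. access 57: HIT. Cache (old->new): [57 98 59 62]
  16. access 98: HIT. Cache (old->new): [57 98 59 62]
  17. access 59: HIT. Cache (old->new): [57 98 59 62]
  18. access 98: HIT. Cache (old->new): [57 98 59 62]
  19. access 98: HIT. Cache (old->new): [57 98 59 62]
  20. access 62: HIT. Cache (old->new): [57 98 59 62]
  21. access 98: HIT. Cache (old->new): [57 98 59 62]
  22. access 48: MISS, evict 57. Cache (old->new): [98 59 62 48]
  23. access 98: HIT. Cache (old->new): [98 59 62 48]
  24. access 59: HIT. Cache (old->new): [98 59 62 48]
  25. access 59: HIT. Cache (old->new): [98 59 62 48]
  26. access 98: HIT. Cache (old->new): [98 59 62 48]
  27. access 57: MISS, evict 98. Cache (old->new): [59 62 48 57]
  28. access 98: MISS, evict 59. Cache (old->new): [62 48 57 98]
  29. access 57: HIT. Cache (old->new): [62 48 57 98]
  30. access 48: HIT. Cache (old->new): [62 48 57 98]
  31. access 98: HIT. Cache (old->new): [62 48 57 98]
Total: 24 hits, 7 misses, 3 evictions

Answer: 62 48 57 98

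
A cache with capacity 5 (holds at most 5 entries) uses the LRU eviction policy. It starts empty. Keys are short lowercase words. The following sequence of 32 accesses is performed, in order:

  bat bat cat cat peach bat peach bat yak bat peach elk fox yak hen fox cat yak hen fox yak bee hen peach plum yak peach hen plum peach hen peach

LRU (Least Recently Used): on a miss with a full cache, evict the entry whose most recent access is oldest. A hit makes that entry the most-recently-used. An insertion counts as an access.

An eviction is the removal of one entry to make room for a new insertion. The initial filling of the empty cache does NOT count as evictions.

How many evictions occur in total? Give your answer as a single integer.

LRU simulation (capacity=5):
  1. access bat: MISS. Cache (LRU->MRU): [bat]
  2. access bat: HIT. Cache (LRU->MRU): [bat]
  3. access cat: MISS. Cache (LRU->MRU): [bat cat]
  4. access cat: HIT. Cache (LRU->MRU): [bat cat]
  5. access peach: MISS. Cache (LRU->MRU): [bat cat peach]
  6. access bat: HIT. Cache (LRU->MRU): [cat peach bat]
  7. access peach: HIT. Cache (LRU->MRU): [cat bat peach]
  8. access bat: HIT. Cache (LRU->MRU): [cat peach bat]
  9. access yak: MISS. Cache (LRU->MRU): [cat peach bat yak]
  10. access bat: HIT. Cache (LRU->MRU): [cat peach yak bat]
  11. access peach: HIT. Cache (LRU->MRU): [cat yak bat peach]
  12. access elk: MISS. Cache (LRU->MRU): [cat yak bat peach elk]
  13. access fox: MISS, evict cat. Cache (LRU->MRU): [yak bat peach elk fox]
  14. access yak: HIT. Cache (LRU->MRU): [bat peach elk fox yak]
  15. access hen: MISS, evict bat. Cache (LRU->MRU): [peach elk fox yak hen]
  16. access fox: HIT. Cache (LRU->MRU): [peach elk yak hen fox]
  17. access cat: MISS, evict peach. Cache (LRU->MRU): [elk yak hen fox cat]
  18. access yak: HIT. Cache (LRU->MRU): [elk hen fox cat yak]
  19. access hen: HIT. Cache (LRU->MRU): [elk fox cat yak hen]
  20. access fox: HIT. Cache (LRU->MRU): [elk cat yak hen fox]
  21. access yak: HIT. Cache (LRU->MRU): [elk cat hen fox yak]
  22. access bee: MISS, evict elk. Cache (LRU->MRU): [cat hen fox yak bee]
  23. access hen: HIT. Cache (LRU->MRU): [cat fox yak bee hen]
  24. access peach: MISS, evict cat. Cache (LRU->MRU): [fox yak bee hen peach]
  25. access plum: MISS, evict fox. Cache (LRU->MRU): [yak bee hen peach plum]
  26. access yak: HIT. Cache (LRU->MRU): [bee hen peach plum yak]
  27. access peach: HIT. Cache (LRU->MRU): [bee hen plum yak peach]
  28. access hen: HIT. Cache (LRU->MRU): [bee plum yak peach hen]
  29. access plum: HIT. Cache (LRU->MRU): [bee yak peach hen plum]
  30. access peach: HIT. Cache (LRU->MRU): [bee yak hen plum peach]
  31. access hen: HIT. Cache (LRU->MRU): [bee yak plum peach hen]
  32. access peach: HIT. Cache (LRU->MRU): [bee yak plum hen peach]
Total: 21 hits, 11 misses, 6 evictions

Answer: 6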